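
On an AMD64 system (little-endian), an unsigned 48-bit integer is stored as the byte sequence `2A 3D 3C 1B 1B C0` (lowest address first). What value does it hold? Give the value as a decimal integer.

Little-endian: lowest address holds the least-significant byte.
Reassemble most-significant byte first: C0 1B 1B 3C 3D 2A → 0xC01B1B3C3D2A.
0xC01B1B3C3D2A = 211222653582634.

211222653582634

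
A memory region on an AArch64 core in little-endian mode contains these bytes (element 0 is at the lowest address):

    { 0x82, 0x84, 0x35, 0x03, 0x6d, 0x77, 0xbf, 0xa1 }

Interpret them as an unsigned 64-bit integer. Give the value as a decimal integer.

Little-endian: lowest address holds the least-significant byte.
Reassemble most-significant byte first: A1 BF 77 6D 03 35 84 82 → 0xA1BF776D03358482.
0xA1BF776D03358482 = 11655165670747112578.

11655165670747112578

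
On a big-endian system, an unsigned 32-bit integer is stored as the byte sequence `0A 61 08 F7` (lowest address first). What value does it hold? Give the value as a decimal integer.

In big-endian order the high byte comes first in memory.
The bytes are already most-significant first: 0x0A6108F7.
0x0A6108F7 = 174131447.

174131447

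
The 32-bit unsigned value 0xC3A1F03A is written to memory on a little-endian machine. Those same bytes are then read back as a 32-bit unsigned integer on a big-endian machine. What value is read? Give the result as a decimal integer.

988848579

Stored little-endian, the bytes at ascending addresses are 3A F0 A1 C3.
Read back as big-endian, the last byte is least significant, giving 0x3AF0A1C3.
0x3AF0A1C3 = 988848579.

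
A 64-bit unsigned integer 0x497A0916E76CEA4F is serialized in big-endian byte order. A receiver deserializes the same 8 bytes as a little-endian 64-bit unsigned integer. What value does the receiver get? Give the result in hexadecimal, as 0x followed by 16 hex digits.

Stored big-endian, the bytes at ascending addresses are 49 7A 09 16 E7 6C EA 4F.
Read back as little-endian, the first byte is least significant, giving 0x4FEA6CE716097A49.

0x4FEA6CE716097A49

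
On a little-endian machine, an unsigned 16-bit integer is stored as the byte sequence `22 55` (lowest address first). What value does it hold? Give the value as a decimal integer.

21794

In little-endian order the low byte comes first in memory.
Reassemble most-significant byte first: 55 22 → 0x5522.
0x5522 = 21794.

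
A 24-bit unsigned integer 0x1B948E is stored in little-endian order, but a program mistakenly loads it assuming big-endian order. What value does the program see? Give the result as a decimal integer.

9344027

Stored little-endian, the bytes at ascending addresses are 8E 94 1B.
Read back as big-endian, the last byte is least significant, giving 0x8E941B.
0x8E941B = 9344027.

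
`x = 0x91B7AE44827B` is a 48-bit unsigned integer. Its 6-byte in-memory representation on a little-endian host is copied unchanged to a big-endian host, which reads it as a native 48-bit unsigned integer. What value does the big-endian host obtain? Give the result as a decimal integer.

Stored little-endian, the bytes at ascending addresses are 7B 82 44 AE B7 91.
Read back as big-endian, the last byte is least significant, giving 0x7B8244AEB791.
0x7B8244AEB791 = 135799428265873.

135799428265873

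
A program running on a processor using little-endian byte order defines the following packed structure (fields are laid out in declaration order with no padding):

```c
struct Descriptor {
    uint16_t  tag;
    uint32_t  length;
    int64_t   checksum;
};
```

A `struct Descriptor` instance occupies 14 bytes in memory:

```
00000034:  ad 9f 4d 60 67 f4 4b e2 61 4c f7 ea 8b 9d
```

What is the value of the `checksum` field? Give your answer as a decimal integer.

-7094318440132779445

`checksum` follows `tag` (2 B), `length` (4 B), so it starts at offset 2 + 4 = 6 and occupies 8 bytes.
Bytes at offsets 6..13: 4B E2 61 4C F7 EA 8B 9D.
Little-endian: lowest address holds the least-significant byte.
Reassemble most-significant byte first: 9D 8B EA F7 4C 61 E2 4B → 0x9D8BEAF74C61E24B.
Top bit is set, so as a signed 64-bit value this is 0x9D8BEAF74C61E24B − 2^64 = -7094318440132779445.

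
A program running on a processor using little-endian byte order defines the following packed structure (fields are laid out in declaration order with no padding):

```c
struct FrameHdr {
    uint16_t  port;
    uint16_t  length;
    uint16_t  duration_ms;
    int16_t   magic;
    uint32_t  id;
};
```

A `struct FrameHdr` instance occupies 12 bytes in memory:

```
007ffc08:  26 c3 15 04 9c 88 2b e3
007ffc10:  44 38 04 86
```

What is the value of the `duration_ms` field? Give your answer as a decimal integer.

34972

`duration_ms` follows `port` (2 B), `length` (2 B), so it starts at offset 2 + 2 = 4 and occupies 2 bytes.
Bytes at offsets 4..5: 9C 88.
In little-endian order the low byte comes first in memory.
Reassemble most-significant byte first: 88 9C → 0x889C.
0x889C = 34972.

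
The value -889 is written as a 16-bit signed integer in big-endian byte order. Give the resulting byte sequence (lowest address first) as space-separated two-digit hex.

Two's complement of -889 in 16 bits: 889 = 0x0379; invert → 0xFC86; add 1 → 0xFC87.
Split into bytes (most-significant first): FC 87.
Big-endian stores the most-significant byte at the lowest address.
So the memory order matches the most-significant-first order: FC 87.

FC 87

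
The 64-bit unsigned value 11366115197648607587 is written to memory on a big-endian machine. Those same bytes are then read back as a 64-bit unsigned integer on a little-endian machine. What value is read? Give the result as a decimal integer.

7176771125698739357

11366115197648607587 in 64-bit hexadecimal is 0x9DBC8D8D50039963.
Stored big-endian, the bytes at ascending addresses are 9D BC 8D 8D 50 03 99 63.
Read back as little-endian, the first byte is least significant, giving 0x639903508D8DBC9D.
0x639903508D8DBC9D = 7176771125698739357.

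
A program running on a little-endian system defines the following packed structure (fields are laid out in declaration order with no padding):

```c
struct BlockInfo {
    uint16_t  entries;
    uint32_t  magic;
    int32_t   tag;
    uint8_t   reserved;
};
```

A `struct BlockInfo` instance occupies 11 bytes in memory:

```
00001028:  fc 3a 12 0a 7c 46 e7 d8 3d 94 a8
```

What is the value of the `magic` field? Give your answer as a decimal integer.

`magic` follows `entries` (2 bytes), so it starts at byte offset 2 and occupies 4 bytes.
Bytes at offsets 2..5: 12 0A 7C 46.
In little-endian order the low byte comes first in memory.
Reassemble most-significant byte first: 46 7C 0A 12 → 0x467C0A12.
0x467C0A12 = 1182534162.

1182534162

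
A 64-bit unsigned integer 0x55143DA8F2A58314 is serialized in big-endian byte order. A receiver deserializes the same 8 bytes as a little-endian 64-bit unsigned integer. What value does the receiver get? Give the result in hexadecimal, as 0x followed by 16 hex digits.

Stored big-endian, the bytes at ascending addresses are 55 14 3D A8 F2 A5 83 14.
Read back as little-endian, the first byte is least significant, giving 0x1483A5F2A83D1455.

0x1483A5F2A83D1455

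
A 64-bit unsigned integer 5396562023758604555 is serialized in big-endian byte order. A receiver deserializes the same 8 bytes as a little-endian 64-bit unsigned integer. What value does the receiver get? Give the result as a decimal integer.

5396562023758604555 in 64-bit hexadecimal is 0x4AE47091827EA90B.
Stored big-endian, the bytes at ascending addresses are 4A E4 70 91 82 7E A9 0B.
Read back as little-endian, the first byte is least significant, giving 0x0BA97E829170E44A.
0x0BA97E829170E44A = 840341904732251210.

840341904732251210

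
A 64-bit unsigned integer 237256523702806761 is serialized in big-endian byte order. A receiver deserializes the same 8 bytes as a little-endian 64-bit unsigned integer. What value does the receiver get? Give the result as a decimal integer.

16800945726755916291

237256523702806761 in 64-bit hexadecimal is 0x034AE78D1FF328E9.
Stored big-endian, the bytes at ascending addresses are 03 4A E7 8D 1F F3 28 E9.
Read back as little-endian, the first byte is least significant, giving 0xE928F31F8DE74A03.
0xE928F31F8DE74A03 = 16800945726755916291.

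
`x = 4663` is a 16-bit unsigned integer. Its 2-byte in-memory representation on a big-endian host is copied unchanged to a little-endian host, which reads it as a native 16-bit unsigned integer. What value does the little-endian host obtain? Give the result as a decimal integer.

14098

4663 in 16-bit hexadecimal is 0x1237.
Stored big-endian, the bytes at ascending addresses are 12 37.
Read back as little-endian, the first byte is least significant, giving 0x3712.
0x3712 = 14098.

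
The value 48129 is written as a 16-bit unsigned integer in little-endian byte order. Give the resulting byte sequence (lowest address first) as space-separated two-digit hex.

48129 in hexadecimal, padded to 16 bits, is 0xBC01.
Split into bytes (most-significant first): BC 01.
Little-endian: lowest address holds the least-significant byte.
So at ascending addresses the bytes are 01 BC.

01 BC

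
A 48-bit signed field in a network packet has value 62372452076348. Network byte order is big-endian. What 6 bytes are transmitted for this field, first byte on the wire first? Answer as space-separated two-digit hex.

38 BA 37 D9 8B 3C

62372452076348 in hexadecimal, padded to 48 bits, is 0x38BA37D98B3C.
Split into bytes (most-significant first): 38 BA 37 D9 8B 3C.
Big-endian stores the most-significant byte at the lowest address.
So the memory order matches the most-significant-first order: 38 BA 37 D9 8B 3C.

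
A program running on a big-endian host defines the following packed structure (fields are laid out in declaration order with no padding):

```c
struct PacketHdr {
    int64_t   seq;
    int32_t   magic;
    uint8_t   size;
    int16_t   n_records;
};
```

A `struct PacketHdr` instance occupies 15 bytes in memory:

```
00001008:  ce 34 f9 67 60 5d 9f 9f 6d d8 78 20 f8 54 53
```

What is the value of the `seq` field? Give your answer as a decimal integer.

-3587968780713746529

`seq` is the first field, at byte offset 0, occupying 8 bytes.
Bytes at offsets 0..7: CE 34 F9 67 60 5D 9F 9F.
Big-endian stores the most-significant byte at the lowest address.
The bytes are already most-significant first: 0xCE34F967605D9F9F.
Top bit is set, so as a signed 64-bit value this is 0xCE34F967605D9F9F − 2^64 = -3587968780713746529.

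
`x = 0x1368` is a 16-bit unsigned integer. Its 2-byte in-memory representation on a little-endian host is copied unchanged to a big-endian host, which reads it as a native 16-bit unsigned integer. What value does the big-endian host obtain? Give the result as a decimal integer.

26643

Stored little-endian, the bytes at ascending addresses are 68 13.
Read back as big-endian, the last byte is least significant, giving 0x6813.
0x6813 = 26643.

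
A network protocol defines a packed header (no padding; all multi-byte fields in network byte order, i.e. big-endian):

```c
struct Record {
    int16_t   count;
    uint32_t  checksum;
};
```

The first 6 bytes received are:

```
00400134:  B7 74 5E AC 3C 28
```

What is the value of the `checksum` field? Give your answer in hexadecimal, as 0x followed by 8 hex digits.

0x5EAC3C28

`checksum` follows `count` (2 bytes), so it starts at byte offset 2 and occupies 4 bytes.
Bytes at offsets 2..5: 5E AC 3C 28.
Big-endian stores the most-significant byte at the lowest address.
The bytes are already most-significant first: 0x5EAC3C28.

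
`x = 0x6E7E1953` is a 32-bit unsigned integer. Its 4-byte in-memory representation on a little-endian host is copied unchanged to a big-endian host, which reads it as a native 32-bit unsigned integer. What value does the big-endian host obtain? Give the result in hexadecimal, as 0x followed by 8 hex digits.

Stored little-endian, the bytes at ascending addresses are 53 19 7E 6E.
Read back as big-endian, the last byte is least significant, giving 0x53197E6E.

0x53197E6E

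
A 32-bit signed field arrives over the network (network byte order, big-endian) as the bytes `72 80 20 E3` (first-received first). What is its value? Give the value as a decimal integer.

1920999651

In big-endian order the high byte comes first in memory.
The bytes are already most-significant first: 0x728020E3.
0x728020E3 = 1920999651.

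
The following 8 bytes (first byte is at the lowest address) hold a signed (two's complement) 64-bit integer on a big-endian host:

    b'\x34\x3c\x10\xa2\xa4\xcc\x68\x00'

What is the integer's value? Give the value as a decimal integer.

3763901679310497792

Big-endian stores the most-significant byte at the lowest address.
The bytes are already most-significant first: 0x343C10A2A4CC6800.
0x343C10A2A4CC6800 = 3763901679310497792.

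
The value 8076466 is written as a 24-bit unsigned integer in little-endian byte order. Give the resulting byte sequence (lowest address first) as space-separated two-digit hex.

B2 3C 7B

8076466 in hexadecimal, padded to 24 bits, is 0x7B3CB2.
Split into bytes (most-significant first): 7B 3C B2.
In little-endian order the low byte comes first in memory.
So at ascending addresses the bytes are B2 3C 7B.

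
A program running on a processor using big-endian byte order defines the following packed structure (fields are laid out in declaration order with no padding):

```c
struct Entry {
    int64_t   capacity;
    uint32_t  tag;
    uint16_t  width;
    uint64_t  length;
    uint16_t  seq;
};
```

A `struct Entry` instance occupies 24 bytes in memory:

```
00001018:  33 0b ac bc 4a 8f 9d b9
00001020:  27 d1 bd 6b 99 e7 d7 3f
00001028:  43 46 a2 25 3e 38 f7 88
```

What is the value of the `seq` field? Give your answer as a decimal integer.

`seq` follows `capacity` (8 B), `tag` (4 B), `width` (2 B), `length` (8 B), so it starts at offset 8 + 4 + 2 + 8 = 22 and occupies 2 bytes.
Bytes at offsets 22..23: F7 88.
Big-endian stores the most-significant byte at the lowest address.
The bytes are already most-significant first: 0xF788.
0xF788 = 63368.

63368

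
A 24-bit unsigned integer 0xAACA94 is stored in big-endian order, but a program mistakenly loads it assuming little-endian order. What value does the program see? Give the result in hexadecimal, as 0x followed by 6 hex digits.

0x94CAAA

Stored big-endian, the bytes at ascending addresses are AA CA 94.
Read back as little-endian, the first byte is least significant, giving 0x94CAAA.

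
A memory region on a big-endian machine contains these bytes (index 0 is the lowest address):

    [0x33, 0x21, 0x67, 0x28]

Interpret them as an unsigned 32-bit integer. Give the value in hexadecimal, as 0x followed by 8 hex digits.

0x33216728

In big-endian order the high byte comes first in memory.
The bytes are already most-significant first: 0x33216728.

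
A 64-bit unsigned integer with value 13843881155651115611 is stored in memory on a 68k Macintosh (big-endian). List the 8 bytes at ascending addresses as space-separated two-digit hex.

C0 1F 58 90 23 4F 1A 5B

13843881155651115611 in hexadecimal, padded to 64 bits, is 0xC01F5890234F1A5B.
Split into bytes (most-significant first): C0 1F 58 90 23 4F 1A 5B.
Big-endian: lowest address holds the most-significant byte.
So the memory order matches the most-significant-first order: C0 1F 58 90 23 4F 1A 5B.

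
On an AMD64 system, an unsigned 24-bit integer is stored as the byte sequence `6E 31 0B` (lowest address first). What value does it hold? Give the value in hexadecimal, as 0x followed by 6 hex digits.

0x0B316E

In little-endian order the low byte comes first in memory.
Reassemble most-significant byte first: 0B 31 6E → 0x0B316E.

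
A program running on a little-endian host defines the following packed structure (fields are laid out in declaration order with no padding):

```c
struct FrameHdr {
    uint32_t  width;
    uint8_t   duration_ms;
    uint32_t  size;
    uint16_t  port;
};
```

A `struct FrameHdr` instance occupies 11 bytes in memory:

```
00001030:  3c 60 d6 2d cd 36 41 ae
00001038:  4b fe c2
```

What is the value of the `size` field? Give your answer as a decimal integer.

`size` follows `width` (4 B), `duration_ms` (1 B), so it starts at offset 4 + 1 = 5 and occupies 4 bytes.
Bytes at offsets 5..8: 36 41 AE 4B.
Little-endian stores the least-significant byte at the lowest address.
Reassemble most-significant byte first: 4B AE 41 36 → 0x4BAE4136.
0x4BAE4136 = 1269711158.

1269711158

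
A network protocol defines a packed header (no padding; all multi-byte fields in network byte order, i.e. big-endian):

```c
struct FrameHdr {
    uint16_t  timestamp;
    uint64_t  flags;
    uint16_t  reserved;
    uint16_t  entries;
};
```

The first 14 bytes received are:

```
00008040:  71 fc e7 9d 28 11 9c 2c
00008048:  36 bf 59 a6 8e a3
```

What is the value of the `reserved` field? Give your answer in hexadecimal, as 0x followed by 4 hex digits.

0x59A6

`reserved` follows `timestamp` (2 B), `flags` (8 B), so it starts at offset 2 + 8 = 10 and occupies 2 bytes.
Bytes at offsets 10..11: 59 A6.
Big-endian: lowest address holds the most-significant byte.
The bytes are already most-significant first: 0x59A6.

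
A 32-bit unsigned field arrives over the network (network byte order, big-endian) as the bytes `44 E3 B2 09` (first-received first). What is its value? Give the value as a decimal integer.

Big-endian stores the most-significant byte at the lowest address.
The bytes are already most-significant first: 0x44E3B209.
0x44E3B209 = 1155772937.

1155772937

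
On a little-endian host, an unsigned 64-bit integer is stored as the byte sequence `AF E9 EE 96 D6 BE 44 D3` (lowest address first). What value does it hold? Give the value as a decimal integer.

In little-endian order the low byte comes first in memory.
Reassemble most-significant byte first: D3 44 BE D6 96 EE E9 AF → 0xD344BED696EEE9AF.
0xD344BED696EEE9AF = 15223502469283637679.

15223502469283637679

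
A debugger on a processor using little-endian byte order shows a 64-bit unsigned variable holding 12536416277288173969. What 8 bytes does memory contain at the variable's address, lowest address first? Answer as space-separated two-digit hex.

12536416277288173969 in hexadecimal, padded to 64 bits, is 0xADFA4C2EF42FC191.
Split into bytes (most-significant first): AD FA 4C 2E F4 2F C1 91.
Little-endian stores the least-significant byte at the lowest address.
So at ascending addresses the bytes are 91 C1 2F F4 2E 4C FA AD.

91 C1 2F F4 2E 4C FA AD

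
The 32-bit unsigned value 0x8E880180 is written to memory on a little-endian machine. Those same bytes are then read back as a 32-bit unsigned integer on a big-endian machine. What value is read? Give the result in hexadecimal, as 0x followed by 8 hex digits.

Stored little-endian, the bytes at ascending addresses are 80 01 88 8E.
Read back as big-endian, the last byte is least significant, giving 0x8001888E.

0x8001888E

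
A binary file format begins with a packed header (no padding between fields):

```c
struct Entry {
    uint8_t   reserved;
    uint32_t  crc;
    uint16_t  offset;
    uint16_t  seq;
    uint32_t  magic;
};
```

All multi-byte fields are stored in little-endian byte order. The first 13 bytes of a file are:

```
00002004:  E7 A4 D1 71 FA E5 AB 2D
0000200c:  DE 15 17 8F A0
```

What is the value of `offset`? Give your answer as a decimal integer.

44005

`offset` follows `reserved` (1 B), `crc` (4 B), so it starts at offset 1 + 4 = 5 and occupies 2 bytes.
Bytes at offsets 5..6: E5 AB.
In little-endian order the low byte comes first in memory.
Reassemble most-significant byte first: AB E5 → 0xABE5.
0xABE5 = 44005.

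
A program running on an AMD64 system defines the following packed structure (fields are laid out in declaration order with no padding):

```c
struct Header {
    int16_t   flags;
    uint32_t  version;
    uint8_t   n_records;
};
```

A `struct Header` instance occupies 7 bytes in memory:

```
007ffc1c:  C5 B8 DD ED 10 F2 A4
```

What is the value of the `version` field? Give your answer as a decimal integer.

4061195741

`version` follows `flags` (2 bytes), so it starts at byte offset 2 and occupies 4 bytes.
Bytes at offsets 2..5: DD ED 10 F2.
Little-endian: lowest address holds the least-significant byte.
Reassemble most-significant byte first: F2 10 ED DD → 0xF210EDDD.
0xF210EDDD = 4061195741.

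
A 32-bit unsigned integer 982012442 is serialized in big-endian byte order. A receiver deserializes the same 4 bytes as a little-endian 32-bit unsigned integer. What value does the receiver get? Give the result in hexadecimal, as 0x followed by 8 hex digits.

0x1A52883A

982012442 in 32-bit hexadecimal is 0x3A88521A.
Stored big-endian, the bytes at ascending addresses are 3A 88 52 1A.
Read back as little-endian, the first byte is least significant, giving 0x1A52883A.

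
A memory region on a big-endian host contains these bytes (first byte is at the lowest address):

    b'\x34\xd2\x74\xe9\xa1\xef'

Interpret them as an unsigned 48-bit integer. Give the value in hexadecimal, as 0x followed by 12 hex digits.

In big-endian order the high byte comes first in memory.
The bytes are already most-significant first: 0x34D274E9A1EF.

0x34D274E9A1EF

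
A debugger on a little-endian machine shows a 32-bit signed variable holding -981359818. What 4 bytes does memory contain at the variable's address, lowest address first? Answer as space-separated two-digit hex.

36 A3 81 C5

Two's complement of -981359818 in 32 bits: 981359818 = 0x3A7E5CCA; invert → 0xC581A335; add 1 → 0xC581A336.
Split into bytes (most-significant first): C5 81 A3 36.
In little-endian order the low byte comes first in memory.
So at ascending addresses the bytes are 36 A3 81 C5.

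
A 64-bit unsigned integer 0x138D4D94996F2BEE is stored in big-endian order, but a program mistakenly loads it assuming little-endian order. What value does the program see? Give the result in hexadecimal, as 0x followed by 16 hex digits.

Stored big-endian, the bytes at ascending addresses are 13 8D 4D 94 99 6F 2B EE.
Read back as little-endian, the first byte is least significant, giving 0xEE2B6F99944D8D13.

0xEE2B6F99944D8D13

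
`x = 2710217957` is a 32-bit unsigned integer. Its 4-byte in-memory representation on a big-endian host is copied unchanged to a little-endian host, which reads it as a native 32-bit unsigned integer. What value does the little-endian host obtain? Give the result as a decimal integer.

2710217957 in 32-bit hexadecimal is 0xA18AA4E5.
Stored big-endian, the bytes at ascending addresses are A1 8A A4 E5.
Read back as little-endian, the first byte is least significant, giving 0xE5A48AA1.
0xE5A48AA1 = 3852765857.

3852765857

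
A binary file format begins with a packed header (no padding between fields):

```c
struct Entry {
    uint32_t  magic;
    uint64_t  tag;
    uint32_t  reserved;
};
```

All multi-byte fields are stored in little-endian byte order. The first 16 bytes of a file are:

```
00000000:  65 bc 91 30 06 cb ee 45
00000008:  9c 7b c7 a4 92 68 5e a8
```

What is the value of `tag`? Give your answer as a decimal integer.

11873594853703994118

`tag` follows `magic` (4 bytes), so it starts at byte offset 4 and occupies 8 bytes.
Bytes at offsets 4..11: 06 CB EE 45 9C 7B C7 A4.
Little-endian: lowest address holds the least-significant byte.
Reassemble most-significant byte first: A4 C7 7B 9C 45 EE CB 06 → 0xA4C77B9C45EECB06.
0xA4C77B9C45EECB06 = 11873594853703994118.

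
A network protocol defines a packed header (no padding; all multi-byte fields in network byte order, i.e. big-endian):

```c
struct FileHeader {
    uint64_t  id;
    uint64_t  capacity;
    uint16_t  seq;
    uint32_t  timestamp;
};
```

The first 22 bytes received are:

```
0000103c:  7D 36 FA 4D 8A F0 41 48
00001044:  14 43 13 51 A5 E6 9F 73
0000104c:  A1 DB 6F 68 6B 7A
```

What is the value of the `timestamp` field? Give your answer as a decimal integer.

`timestamp` follows `id` (8 B), `capacity` (8 B), `seq` (2 B), so it starts at offset 8 + 8 + 2 = 18 and occupies 4 bytes.
Bytes at offsets 18..21: 6F 68 6B 7A.
Big-endian: lowest address holds the most-significant byte.
The bytes are already most-significant first: 0x6F686B7A.
0x6F686B7A = 1869114234.

1869114234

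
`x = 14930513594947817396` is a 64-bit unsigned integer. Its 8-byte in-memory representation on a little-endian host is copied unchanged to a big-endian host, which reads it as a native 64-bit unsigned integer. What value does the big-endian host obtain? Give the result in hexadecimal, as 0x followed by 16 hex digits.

0xB44F016502D733CF

14930513594947817396 in 64-bit hexadecimal is 0xCF33D70265014FB4.
Stored little-endian, the bytes at ascending addresses are B4 4F 01 65 02 D7 33 CF.
Read back as big-endian, the last byte is least significant, giving 0xB44F016502D733CF.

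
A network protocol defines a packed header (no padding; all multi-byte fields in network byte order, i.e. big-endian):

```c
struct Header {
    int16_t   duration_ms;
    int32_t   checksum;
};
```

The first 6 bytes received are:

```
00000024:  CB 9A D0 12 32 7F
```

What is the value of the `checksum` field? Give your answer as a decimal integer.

`checksum` follows `duration_ms` (2 bytes), so it starts at byte offset 2 and occupies 4 bytes.
Bytes at offsets 2..5: D0 12 32 7F.
In big-endian order the high byte comes first in memory.
The bytes are already most-significant first: 0xD012327F.
Top bit is set, so as a signed 32-bit value this is 0xD012327F − 2^32 = -804113793.

-804113793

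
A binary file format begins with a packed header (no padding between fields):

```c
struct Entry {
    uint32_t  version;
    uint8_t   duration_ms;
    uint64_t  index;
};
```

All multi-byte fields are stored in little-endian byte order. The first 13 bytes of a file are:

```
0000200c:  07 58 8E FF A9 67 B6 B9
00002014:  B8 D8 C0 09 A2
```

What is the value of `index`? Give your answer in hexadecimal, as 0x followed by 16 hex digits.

`index` follows `version` (4 B), `duration_ms` (1 B), so it starts at offset 4 + 1 = 5 and occupies 8 bytes.
Bytes at offsets 5..12: 67 B6 B9 B8 D8 C0 09 A2.
Little-endian: lowest address holds the least-significant byte.
Reassemble most-significant byte first: A2 09 C0 D8 B8 B9 B6 67 → 0xA209C0D8B8B9B667.

0xA209C0D8B8B9B667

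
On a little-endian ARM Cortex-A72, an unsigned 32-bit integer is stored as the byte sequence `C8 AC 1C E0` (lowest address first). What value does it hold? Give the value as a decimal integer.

In little-endian order the low byte comes first in memory.
Reassemble most-significant byte first: E0 1C AC C8 → 0xE01CACC8.
0xE01CACC8 = 3759975624.

3759975624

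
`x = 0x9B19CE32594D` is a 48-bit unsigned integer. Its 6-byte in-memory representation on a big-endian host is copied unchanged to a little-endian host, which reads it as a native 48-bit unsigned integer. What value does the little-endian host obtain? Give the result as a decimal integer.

Stored big-endian, the bytes at ascending addresses are 9B 19 CE 32 59 4D.
Read back as little-endian, the first byte is least significant, giving 0x4D5932CE199B.
0x4D5932CE199B = 85045499795867.

85045499795867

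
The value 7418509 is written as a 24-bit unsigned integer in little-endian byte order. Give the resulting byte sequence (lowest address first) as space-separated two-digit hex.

8D 32 71

7418509 in hexadecimal, padded to 24 bits, is 0x71328D.
Split into bytes (most-significant first): 71 32 8D.
Little-endian stores the least-significant byte at the lowest address.
So at ascending addresses the bytes are 8D 32 71.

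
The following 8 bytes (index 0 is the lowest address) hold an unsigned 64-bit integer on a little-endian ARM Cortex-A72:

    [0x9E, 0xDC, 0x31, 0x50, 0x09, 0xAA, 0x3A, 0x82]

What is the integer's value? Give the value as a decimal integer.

In little-endian order the low byte comes first in memory.
Reassemble most-significant byte first: 82 3A AA 09 50 31 DC 9E → 0x823AAA095031DC9E.
0x823AAA095031DC9E = 9383999730556722334.

9383999730556722334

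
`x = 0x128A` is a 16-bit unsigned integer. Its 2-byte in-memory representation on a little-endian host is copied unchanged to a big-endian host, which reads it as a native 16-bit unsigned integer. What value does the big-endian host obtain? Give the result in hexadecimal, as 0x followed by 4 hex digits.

0x8A12

Stored little-endian, the bytes at ascending addresses are 8A 12.
Read back as big-endian, the last byte is least significant, giving 0x8A12.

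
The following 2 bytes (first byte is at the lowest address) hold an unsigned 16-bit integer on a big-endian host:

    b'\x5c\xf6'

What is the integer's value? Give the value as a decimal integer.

Big-endian: lowest address holds the most-significant byte.
The bytes are already most-significant first: 0x5CF6.
0x5CF6 = 23798.

23798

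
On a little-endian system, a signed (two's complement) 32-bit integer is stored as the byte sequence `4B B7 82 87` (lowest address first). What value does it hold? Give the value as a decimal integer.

Little-endian: lowest address holds the least-significant byte.
Reassemble most-significant byte first: 87 82 B7 4B → 0x8782B74B.
Top bit is set, so as a signed 32-bit value this is 0x8782B74B − 2^32 = -2021476533.

-2021476533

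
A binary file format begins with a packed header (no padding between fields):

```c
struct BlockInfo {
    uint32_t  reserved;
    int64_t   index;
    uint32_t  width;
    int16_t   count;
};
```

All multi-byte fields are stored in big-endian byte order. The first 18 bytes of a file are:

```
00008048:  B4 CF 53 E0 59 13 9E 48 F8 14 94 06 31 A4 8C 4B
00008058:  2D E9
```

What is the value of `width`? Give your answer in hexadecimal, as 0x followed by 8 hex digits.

0x31A48C4B

`width` follows `reserved` (4 B), `index` (8 B), so it starts at offset 4 + 8 = 12 and occupies 4 bytes.
Bytes at offsets 12..15: 31 A4 8C 4B.
Big-endian stores the most-significant byte at the lowest address.
The bytes are already most-significant first: 0x31A48C4B.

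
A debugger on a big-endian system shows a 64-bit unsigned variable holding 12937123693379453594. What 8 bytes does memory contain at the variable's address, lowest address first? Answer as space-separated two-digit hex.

B3 89 E5 74 8F 2C 02 9A

12937123693379453594 in hexadecimal, padded to 64 bits, is 0xB389E5748F2C029A.
Split into bytes (most-significant first): B3 89 E5 74 8F 2C 02 9A.
In big-endian order the high byte comes first in memory.
So the memory order matches the most-significant-first order: B3 89 E5 74 8F 2C 02 9A.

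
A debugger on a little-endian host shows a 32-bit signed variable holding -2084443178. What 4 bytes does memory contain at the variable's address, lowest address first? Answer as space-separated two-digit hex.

D6 EB C1 83

Two's complement of -2084443178 in 32 bits: 2084443178 = 0x7C3E142A; invert → 0x83C1EBD5; add 1 → 0x83C1EBD6.
Split into bytes (most-significant first): 83 C1 EB D6.
Little-endian stores the least-significant byte at the lowest address.
So at ascending addresses the bytes are D6 EB C1 83.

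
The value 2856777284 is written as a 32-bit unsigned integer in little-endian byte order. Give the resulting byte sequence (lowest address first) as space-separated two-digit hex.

44 F6 46 AA

2856777284 in hexadecimal, padded to 32 bits, is 0xAA46F644.
Split into bytes (most-significant first): AA 46 F6 44.
Little-endian stores the least-significant byte at the lowest address.
So at ascending addresses the bytes are 44 F6 46 AA.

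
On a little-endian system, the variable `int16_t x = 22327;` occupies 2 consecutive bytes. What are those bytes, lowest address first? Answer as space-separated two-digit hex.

22327 in hexadecimal, padded to 16 bits, is 0x5737.
Split into bytes (most-significant first): 57 37.
In little-endian order the low byte comes first in memory.
So at ascending addresses the bytes are 37 57.

37 57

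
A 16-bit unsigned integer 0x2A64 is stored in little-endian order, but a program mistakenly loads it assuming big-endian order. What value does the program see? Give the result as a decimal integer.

25642

Stored little-endian, the bytes at ascending addresses are 64 2A.
Read back as big-endian, the last byte is least significant, giving 0x642A.
0x642A = 25642.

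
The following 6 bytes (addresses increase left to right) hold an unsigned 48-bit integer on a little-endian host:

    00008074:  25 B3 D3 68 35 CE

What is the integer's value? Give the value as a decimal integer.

Little-endian: lowest address holds the least-significant byte.
Reassemble most-significant byte first: CE 35 68 D3 B3 25 → 0xCE3568D3B325.
0xCE3568D3B325 = 226728787292965.

226728787292965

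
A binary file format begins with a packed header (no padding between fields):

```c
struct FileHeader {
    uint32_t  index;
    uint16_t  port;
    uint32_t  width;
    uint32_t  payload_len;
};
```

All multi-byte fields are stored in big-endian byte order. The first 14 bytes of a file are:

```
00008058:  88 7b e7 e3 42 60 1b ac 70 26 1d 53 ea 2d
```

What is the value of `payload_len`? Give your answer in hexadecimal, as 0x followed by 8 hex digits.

0x1D53EA2D

`payload_len` follows `index` (4 B), `port` (2 B), `width` (4 B), so it starts at offset 4 + 2 + 4 = 10 and occupies 4 bytes.
Bytes at offsets 10..13: 1D 53 EA 2D.
Big-endian stores the most-significant byte at the lowest address.
The bytes are already most-significant first: 0x1D53EA2D.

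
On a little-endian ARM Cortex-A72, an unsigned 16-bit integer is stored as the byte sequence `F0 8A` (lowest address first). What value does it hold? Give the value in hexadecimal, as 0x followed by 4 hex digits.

0x8AF0

Little-endian: lowest address holds the least-significant byte.
Reassemble most-significant byte first: 8A F0 → 0x8AF0.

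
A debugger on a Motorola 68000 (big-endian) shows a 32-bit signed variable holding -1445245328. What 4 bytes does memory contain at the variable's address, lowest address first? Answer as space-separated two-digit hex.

Two's complement of -1445245328 in 32 bits: 1445245328 = 0x5624B190; invert → 0xA9DB4E6F; add 1 → 0xA9DB4E70.
Split into bytes (most-significant first): A9 DB 4E 70.
In big-endian order the high byte comes first in memory.
So the memory order matches the most-significant-first order: A9 DB 4E 70.

A9 DB 4E 70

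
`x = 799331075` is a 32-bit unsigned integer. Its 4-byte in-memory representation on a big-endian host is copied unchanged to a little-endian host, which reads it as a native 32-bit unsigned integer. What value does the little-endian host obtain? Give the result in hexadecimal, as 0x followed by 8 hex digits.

0x03D3A42F

799331075 in 32-bit hexadecimal is 0x2FA4D303.
Stored big-endian, the bytes at ascending addresses are 2F A4 D3 03.
Read back as little-endian, the first byte is least significant, giving 0x03D3A42F.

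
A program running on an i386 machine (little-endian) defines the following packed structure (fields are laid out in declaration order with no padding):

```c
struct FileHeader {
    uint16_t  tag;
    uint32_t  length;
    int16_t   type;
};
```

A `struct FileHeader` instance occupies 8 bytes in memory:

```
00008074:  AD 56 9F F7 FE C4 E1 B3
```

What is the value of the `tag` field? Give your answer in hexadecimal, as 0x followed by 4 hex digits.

`tag` is the first field, at byte offset 0, occupying 2 bytes.
Bytes at offsets 0..1: AD 56.
Little-endian stores the least-significant byte at the lowest address.
Reassemble most-significant byte first: 56 AD → 0x56AD.

0x56AD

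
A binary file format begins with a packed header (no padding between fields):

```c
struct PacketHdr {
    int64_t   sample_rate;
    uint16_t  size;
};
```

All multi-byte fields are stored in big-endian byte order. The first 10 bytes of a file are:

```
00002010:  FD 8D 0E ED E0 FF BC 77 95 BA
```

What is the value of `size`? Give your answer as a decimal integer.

38330

`size` follows `sample_rate` (8 bytes), so it starts at byte offset 8 and occupies 2 bytes.
Bytes at offsets 8..9: 95 BA.
Big-endian: lowest address holds the most-significant byte.
The bytes are already most-significant first: 0x95BA.
0x95BA = 38330.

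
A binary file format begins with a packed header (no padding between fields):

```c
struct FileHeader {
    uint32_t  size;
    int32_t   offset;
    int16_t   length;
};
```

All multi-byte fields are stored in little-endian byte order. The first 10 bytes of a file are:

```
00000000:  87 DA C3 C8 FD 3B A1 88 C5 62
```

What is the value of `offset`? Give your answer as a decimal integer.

`offset` follows `size` (4 bytes), so it starts at byte offset 4 and occupies 4 bytes.
Bytes at offsets 4..7: FD 3B A1 88.
Little-endian: lowest address holds the least-significant byte.
Reassemble most-significant byte first: 88 A1 3B FD → 0x88A13BFD.
Top bit is set, so as a signed 32-bit value this is 0x88A13BFD − 2^32 = -2002699267.

-2002699267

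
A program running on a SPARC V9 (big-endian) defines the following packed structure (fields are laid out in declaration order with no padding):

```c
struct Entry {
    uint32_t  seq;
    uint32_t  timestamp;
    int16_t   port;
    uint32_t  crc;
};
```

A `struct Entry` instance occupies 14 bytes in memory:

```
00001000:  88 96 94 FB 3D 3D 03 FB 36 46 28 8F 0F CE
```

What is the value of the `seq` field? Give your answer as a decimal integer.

`seq` is the first field, at byte offset 0, occupying 4 bytes.
Bytes at offsets 0..3: 88 96 94 FB.
Big-endian stores the most-significant byte at the lowest address.
The bytes are already most-significant first: 0x889694FB.
0x889694FB = 2291569915.

2291569915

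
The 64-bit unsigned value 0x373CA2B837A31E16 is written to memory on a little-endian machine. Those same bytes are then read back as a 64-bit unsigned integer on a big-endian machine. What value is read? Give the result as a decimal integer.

Stored little-endian, the bytes at ascending addresses are 16 1E A3 37 B8 A2 3C 37.
Read back as big-endian, the last byte is least significant, giving 0x161EA337B8A23C37.
0x161EA337B8A23C37 = 1593890777851903031.

1593890777851903031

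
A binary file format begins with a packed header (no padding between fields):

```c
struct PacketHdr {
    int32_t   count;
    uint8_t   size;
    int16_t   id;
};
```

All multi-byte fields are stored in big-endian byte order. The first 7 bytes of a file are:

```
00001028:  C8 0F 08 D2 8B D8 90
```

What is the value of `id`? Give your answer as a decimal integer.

`id` follows `count` (4 B), `size` (1 B), so it starts at offset 4 + 1 = 5 and occupies 2 bytes.
Bytes at offsets 5..6: D8 90.
Big-endian stores the most-significant byte at the lowest address.
The bytes are already most-significant first: 0xD890.
Top bit is set, so as a signed 16-bit value this is 0xD890 − 2^16 = -10096.

-10096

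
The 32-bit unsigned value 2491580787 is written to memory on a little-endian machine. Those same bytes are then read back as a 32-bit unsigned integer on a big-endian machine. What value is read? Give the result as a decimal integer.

2491580787 in 32-bit hexadecimal is 0x94828173.
Stored little-endian, the bytes at ascending addresses are 73 81 82 94.
Read back as big-endian, the last byte is least significant, giving 0x73818294.
0x73818294 = 1937867412.

1937867412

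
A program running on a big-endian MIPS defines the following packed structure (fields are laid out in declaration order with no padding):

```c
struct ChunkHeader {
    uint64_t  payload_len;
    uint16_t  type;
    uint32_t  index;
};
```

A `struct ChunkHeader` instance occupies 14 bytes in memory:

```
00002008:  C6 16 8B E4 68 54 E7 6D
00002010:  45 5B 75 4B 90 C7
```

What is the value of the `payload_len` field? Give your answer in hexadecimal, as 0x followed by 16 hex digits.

0xC6168BE46854E76D

`payload_len` is the first field, at byte offset 0, occupying 8 bytes.
Bytes at offsets 0..7: C6 16 8B E4 68 54 E7 6D.
Big-endian: lowest address holds the most-significant byte.
The bytes are already most-significant first: 0xC6168BE46854E76D.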